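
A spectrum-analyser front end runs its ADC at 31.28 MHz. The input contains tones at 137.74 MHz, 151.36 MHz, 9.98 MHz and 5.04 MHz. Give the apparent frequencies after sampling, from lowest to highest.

fs/2 = 15.64 MHz.
137.74 MHz mod fs = 12.62 MHz.
12.62 MHz ≤ fs/2 = 15.64 MHz, appears at 12.62 MHz.
151.36 MHz mod fs = 26.24 MHz.
26.24 MHz > fs/2 = 15.64 MHz, folds to fs − 26.24 MHz = 5.04 MHz.
9.98 MHz ≤ fs/2 = 15.64 MHz, passes unchanged.
5.04 MHz ≤ fs/2 = 15.64 MHz, passes unchanged.
Distinct values: {5.04 MHz, 9.98 MHz, 12.62 MHz}.

5.04 MHz, 9.98 MHz, 12.62 MHz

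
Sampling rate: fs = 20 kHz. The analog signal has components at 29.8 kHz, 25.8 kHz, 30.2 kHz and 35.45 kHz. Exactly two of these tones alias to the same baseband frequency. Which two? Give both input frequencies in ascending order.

fs/2 = 10 kHz.
29.8 kHz mod fs = 9.8 kHz.
9.8 kHz ≤ fs/2 = 10 kHz, appears at 9.8 kHz.
25.8 kHz mod fs = 5.8 kHz.
5.8 kHz ≤ fs/2 = 10 kHz, appears at 5.8 kHz.
30.2 kHz mod fs = 10.2 kHz.
10.2 kHz > fs/2 = 10 kHz, folds to fs − 10.2 kHz = 9.8 kHz.
35.45 kHz mod fs = 15.45 kHz.
15.45 kHz > fs/2 = 10 kHz, folds to fs − 15.45 kHz = 4.55 kHz.
29.8 kHz and 30.2 kHz both map to 9.8 kHz.

29.8 kHz, 30.2 kHz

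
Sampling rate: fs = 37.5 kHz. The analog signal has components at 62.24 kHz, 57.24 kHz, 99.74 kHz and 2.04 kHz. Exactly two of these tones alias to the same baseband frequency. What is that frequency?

fs/2 = 18.75 kHz.
62.24 kHz mod fs = 24.74 kHz.
24.74 kHz > fs/2 = 18.75 kHz, folds to fs − 24.74 kHz = 12.76 kHz.
57.24 kHz mod fs = 19.74 kHz.
19.74 kHz > fs/2 = 18.75 kHz, folds to fs − 19.74 kHz = 17.76 kHz.
99.74 kHz mod fs = 24.74 kHz.
24.74 kHz > fs/2 = 18.75 kHz, folds to fs − 24.74 kHz = 12.76 kHz.
2.04 kHz ≤ fs/2 = 18.75 kHz, passes unchanged.
62.24 kHz and 99.74 kHz both map to 12.76 kHz.

12.76 kHz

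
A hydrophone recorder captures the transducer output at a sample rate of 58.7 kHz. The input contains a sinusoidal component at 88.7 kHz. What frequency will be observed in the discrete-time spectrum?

88.7 kHz mod fs = 30 kHz.
30 kHz > fs/2 = 29.35 kHz, folds to fs − 30 kHz = 28.7 kHz.

28.7 kHz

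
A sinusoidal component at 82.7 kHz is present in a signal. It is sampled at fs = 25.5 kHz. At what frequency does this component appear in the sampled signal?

82.7 kHz mod fs = 6.2 kHz.
6.2 kHz ≤ fs/2 = 12.75 kHz, appears at 6.2 kHz.

6.2 kHz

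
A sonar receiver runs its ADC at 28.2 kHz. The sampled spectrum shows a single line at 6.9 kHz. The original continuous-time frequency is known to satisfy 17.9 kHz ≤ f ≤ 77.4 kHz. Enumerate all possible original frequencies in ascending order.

Frequencies that alias to 6.9 kHz are k·fs ± 6.9 kHz for integer k ≥ 0.
k=0: 6.9 kHz.
k=1: 21.3 kHz, 35.1 kHz.
k=2: 49.5 kHz, 63.3 kHz.
k=3: 77.7 kHz, 91.5 kHz.
Within [17.9 kHz, 77.4 kHz]: 21.3 kHz, 35.1 kHz, 49.5 kHz, 63.3 kHz.

21.3 kHz, 35.1 kHz, 49.5 kHz, 63.3 kHz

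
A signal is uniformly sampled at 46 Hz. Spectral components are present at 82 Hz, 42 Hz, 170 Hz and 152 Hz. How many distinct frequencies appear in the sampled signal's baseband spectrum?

3

fs/2 = 23 Hz.
82 Hz mod fs = 36 Hz.
36 Hz > fs/2 = 23 Hz, folds to fs − 36 Hz = 10 Hz.
42 Hz > fs/2 = 23 Hz, folds to fs − 42 Hz = 4 Hz.
170 Hz mod fs = 32 Hz.
32 Hz > fs/2 = 23 Hz, folds to fs − 32 Hz = 14 Hz.
152 Hz mod fs = 14 Hz.
14 Hz ≤ fs/2 = 23 Hz, appears at 14 Hz.
Distinct values: {4 Hz, 10 Hz, 14 Hz} → 3.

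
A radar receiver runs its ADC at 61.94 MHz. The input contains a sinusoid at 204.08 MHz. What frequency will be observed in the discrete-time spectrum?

18.26 MHz

204.08 MHz mod fs = 18.26 MHz.
18.26 MHz ≤ fs/2 = 30.97 MHz, appears at 18.26 MHz.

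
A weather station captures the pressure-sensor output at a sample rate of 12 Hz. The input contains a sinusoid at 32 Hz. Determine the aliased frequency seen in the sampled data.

4 Hz

32 Hz mod fs = 8 Hz.
8 Hz > fs/2 = 6 Hz, folds to fs − 8 Hz = 4 Hz.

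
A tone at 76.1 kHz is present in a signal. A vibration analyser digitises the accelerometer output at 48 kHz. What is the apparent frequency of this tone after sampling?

76.1 kHz mod fs = 28.1 kHz.
28.1 kHz > fs/2 = 24 kHz, folds to fs − 28.1 kHz = 19.9 kHz.

19.9 kHz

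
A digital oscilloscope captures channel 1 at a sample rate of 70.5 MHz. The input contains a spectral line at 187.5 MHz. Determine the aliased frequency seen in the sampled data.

187.5 MHz mod fs = 46.5 MHz.
46.5 MHz > fs/2 = 35.25 MHz, folds to fs − 46.5 MHz = 24 MHz.

24 MHz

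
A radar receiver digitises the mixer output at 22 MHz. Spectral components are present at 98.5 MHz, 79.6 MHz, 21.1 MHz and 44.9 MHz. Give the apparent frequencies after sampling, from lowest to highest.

0.9 MHz, 8.4 MHz, 10.5 MHz

fs/2 = 11 MHz.
98.5 MHz mod fs = 10.5 MHz.
10.5 MHz ≤ fs/2 = 11 MHz, appears at 10.5 MHz.
79.6 MHz mod fs = 13.6 MHz.
13.6 MHz > fs/2 = 11 MHz, folds to fs − 13.6 MHz = 8.4 MHz.
21.1 MHz > fs/2 = 11 MHz, folds to fs − 21.1 MHz = 0.9 MHz.
44.9 MHz mod fs = 0.9 MHz.
0.9 MHz ≤ fs/2 = 11 MHz, appears at 0.9 MHz.
Distinct values: {0.9 MHz, 8.4 MHz, 10.5 MHz}.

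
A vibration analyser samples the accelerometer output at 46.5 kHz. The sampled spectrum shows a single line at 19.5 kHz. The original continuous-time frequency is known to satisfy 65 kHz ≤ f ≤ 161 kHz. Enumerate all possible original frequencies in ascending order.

66 kHz, 73.5 kHz, 112.5 kHz, 120 kHz, 159 kHz

Frequencies that alias to 19.5 kHz are k·fs ± 19.5 kHz for integer k ≥ 0.
k=0: 19.5 kHz.
k=1: 27 kHz, 66 kHz.
k=2: 73.5 kHz, 112.5 kHz.
k=3: 120 kHz, 159 kHz.
k=4: 166.5 kHz, 205.5 kHz.
Within [65 kHz, 161 kHz]: 66 kHz, 73.5 kHz, 112.5 kHz, 120 kHz, 159 kHz.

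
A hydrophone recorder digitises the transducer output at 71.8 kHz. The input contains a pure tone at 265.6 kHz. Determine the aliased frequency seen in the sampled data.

21.6 kHz

265.6 kHz mod fs = 50.2 kHz.
50.2 kHz > fs/2 = 35.9 kHz, folds to fs − 50.2 kHz = 21.6 kHz.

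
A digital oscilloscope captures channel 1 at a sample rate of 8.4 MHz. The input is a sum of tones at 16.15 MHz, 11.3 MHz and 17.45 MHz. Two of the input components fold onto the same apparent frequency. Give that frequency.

0.65 MHz

fs/2 = 4.2 MHz.
16.15 MHz mod fs = 7.75 MHz.
7.75 MHz > fs/2 = 4.2 MHz, folds to fs − 7.75 MHz = 0.65 MHz.
11.3 MHz mod fs = 2.9 MHz.
2.9 MHz ≤ fs/2 = 4.2 MHz, appears at 2.9 MHz.
17.45 MHz mod fs = 0.65 MHz.
0.65 MHz ≤ fs/2 = 4.2 MHz, appears at 0.65 MHz.
16.15 MHz and 17.45 MHz both map to 0.65 MHz.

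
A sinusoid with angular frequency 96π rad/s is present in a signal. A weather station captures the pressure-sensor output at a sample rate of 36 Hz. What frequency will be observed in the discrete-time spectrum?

ω = 96π rad/s → f = ω/(2π) = 48 Hz.
48 Hz mod fs = 12 Hz.
12 Hz ≤ fs/2 = 18 Hz, appears at 12 Hz.

12 Hz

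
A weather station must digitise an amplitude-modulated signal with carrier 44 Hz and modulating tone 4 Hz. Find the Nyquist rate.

AM sidebands sit at fc ± fm = 40 Hz and 48 Hz.
Highest-frequency component: 48 Hz.
Nyquist rate = 2 × 48 Hz = 96 Hz.

96 Hz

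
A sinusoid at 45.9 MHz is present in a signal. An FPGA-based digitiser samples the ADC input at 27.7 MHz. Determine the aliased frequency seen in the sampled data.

9.5 MHz

45.9 MHz mod fs = 18.2 MHz.
18.2 MHz > fs/2 = 13.85 MHz, folds to fs − 18.2 MHz = 9.5 MHz.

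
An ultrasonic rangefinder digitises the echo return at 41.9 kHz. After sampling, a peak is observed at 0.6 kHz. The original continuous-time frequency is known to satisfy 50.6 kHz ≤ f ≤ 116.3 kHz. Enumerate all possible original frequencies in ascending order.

83.2 kHz, 84.4 kHz

Frequencies that alias to 0.6 kHz are k·fs ± 0.6 kHz for integer k ≥ 0.
k=0: 0.6 kHz.
k=1: 41.3 kHz, 42.5 kHz.
k=2: 83.2 kHz, 84.4 kHz.
k=3: 125.1 kHz, 126.3 kHz.
Within [50.6 kHz, 116.3 kHz]: 83.2 kHz, 84.4 kHz.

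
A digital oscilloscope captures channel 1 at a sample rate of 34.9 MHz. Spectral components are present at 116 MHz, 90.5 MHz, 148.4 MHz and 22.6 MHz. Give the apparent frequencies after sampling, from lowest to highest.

fs/2 = 17.45 MHz.
116 MHz mod fs = 11.3 MHz.
11.3 MHz ≤ fs/2 = 17.45 MHz, appears at 11.3 MHz.
90.5 MHz mod fs = 20.7 MHz.
20.7 MHz > fs/2 = 17.45 MHz, folds to fs − 20.7 MHz = 14.2 MHz.
148.4 MHz mod fs = 8.8 MHz.
8.8 MHz ≤ fs/2 = 17.45 MHz, appears at 8.8 MHz.
22.6 MHz > fs/2 = 17.45 MHz, folds to fs − 22.6 MHz = 12.3 MHz.
Distinct values: {8.8 MHz, 11.3 MHz, 12.3 MHz, 14.2 MHz}.

8.8 MHz, 11.3 MHz, 12.3 MHz, 14.2 MHz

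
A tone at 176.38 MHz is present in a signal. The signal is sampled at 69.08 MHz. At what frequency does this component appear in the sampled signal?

30.86 MHz

176.38 MHz mod fs = 38.22 MHz.
38.22 MHz > fs/2 = 34.54 MHz, folds to fs − 38.22 MHz = 30.86 MHz.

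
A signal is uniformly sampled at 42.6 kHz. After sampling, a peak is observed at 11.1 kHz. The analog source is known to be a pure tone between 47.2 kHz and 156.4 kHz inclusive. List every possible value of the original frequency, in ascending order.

53.7 kHz, 74.1 kHz, 96.3 kHz, 116.7 kHz, 138.9 kHz

Frequencies that alias to 11.1 kHz are k·fs ± 11.1 kHz for integer k ≥ 0.
k=0: 11.1 kHz.
k=1: 31.5 kHz, 53.7 kHz.
k=2: 74.1 kHz, 96.3 kHz.
k=3: 116.7 kHz, 138.9 kHz.
k=4: 159.3 kHz, 181.5 kHz.
Within [47.2 kHz, 156.4 kHz]: 53.7 kHz, 74.1 kHz, 96.3 kHz, 116.7 kHz, 138.9 kHz.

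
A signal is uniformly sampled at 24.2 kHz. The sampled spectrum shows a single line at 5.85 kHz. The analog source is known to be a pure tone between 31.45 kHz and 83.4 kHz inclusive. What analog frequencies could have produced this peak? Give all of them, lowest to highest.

Frequencies that alias to 5.85 kHz are k·fs ± 5.85 kHz for integer k ≥ 0.
k=0: 5.85 kHz.
k=1: 18.35 kHz, 30.05 kHz.
k=2: 42.55 kHz, 54.25 kHz.
k=3: 66.75 kHz, 78.45 kHz.
k=4: 90.95 kHz, 102.65 kHz.
Within [31.45 kHz, 83.4 kHz]: 42.55 kHz, 54.25 kHz, 66.75 kHz, 78.45 kHz.

42.55 kHz, 54.25 kHz, 66.75 kHz, 78.45 kHz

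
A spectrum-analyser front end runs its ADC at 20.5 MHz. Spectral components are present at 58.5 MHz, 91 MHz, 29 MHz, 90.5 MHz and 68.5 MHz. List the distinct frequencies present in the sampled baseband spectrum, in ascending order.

3 MHz, 7 MHz, 8.5 MHz, 9 MHz

fs/2 = 10.25 MHz.
58.5 MHz mod fs = 17.5 MHz.
17.5 MHz > fs/2 = 10.25 MHz, folds to fs − 17.5 MHz = 3 MHz.
91 MHz mod fs = 9 MHz.
9 MHz ≤ fs/2 = 10.25 MHz, appears at 9 MHz.
29 MHz mod fs = 8.5 MHz.
8.5 MHz ≤ fs/2 = 10.25 MHz, appears at 8.5 MHz.
90.5 MHz mod fs = 8.5 MHz.
8.5 MHz ≤ fs/2 = 10.25 MHz, appears at 8.5 MHz.
68.5 MHz mod fs = 7 MHz.
7 MHz ≤ fs/2 = 10.25 MHz, appears at 7 MHz.
Distinct values: {3 MHz, 7 MHz, 8.5 MHz, 9 MHz}.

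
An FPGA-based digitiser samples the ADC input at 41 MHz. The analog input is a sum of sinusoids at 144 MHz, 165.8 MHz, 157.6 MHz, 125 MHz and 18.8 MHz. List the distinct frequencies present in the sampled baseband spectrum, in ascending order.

fs/2 = 20.5 MHz.
144 MHz mod fs = 21 MHz.
21 MHz > fs/2 = 20.5 MHz, folds to fs − 21 MHz = 20 MHz.
165.8 MHz mod fs = 1.8 MHz.
1.8 MHz ≤ fs/2 = 20.5 MHz, appears at 1.8 MHz.
157.6 MHz mod fs = 34.6 MHz.
34.6 MHz > fs/2 = 20.5 MHz, folds to fs − 34.6 MHz = 6.4 MHz.
125 MHz mod fs = 2 MHz.
2 MHz ≤ fs/2 = 20.5 MHz, appears at 2 MHz.
18.8 MHz ≤ fs/2 = 20.5 MHz, passes unchanged.
Distinct values: {1.8 MHz, 2 MHz, 6.4 MHz, 18.8 MHz, 20 MHz}.

1.8 MHz, 2 MHz, 6.4 MHz, 18.8 MHz, 20 MHz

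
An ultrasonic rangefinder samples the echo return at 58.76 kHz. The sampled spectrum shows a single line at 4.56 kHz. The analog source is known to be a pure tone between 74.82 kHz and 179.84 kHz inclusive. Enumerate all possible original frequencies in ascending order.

Frequencies that alias to 4.56 kHz are k·fs ± 4.56 kHz for integer k ≥ 0.
k=0: 4.56 kHz.
k=1: 54.2 kHz, 63.32 kHz.
k=2: 112.96 kHz, 122.08 kHz.
k=3: 171.72 kHz, 180.84 kHz.
k=4: 230.48 kHz, 239.6 kHz.
Within [74.82 kHz, 179.84 kHz]: 112.96 kHz, 122.08 kHz, 171.72 kHz.

112.96 kHz, 122.08 kHz, 171.72 kHz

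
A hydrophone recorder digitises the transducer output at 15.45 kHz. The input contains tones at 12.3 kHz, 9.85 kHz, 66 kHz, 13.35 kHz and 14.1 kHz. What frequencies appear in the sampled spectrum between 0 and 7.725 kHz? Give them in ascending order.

fs/2 = 7.725 kHz.
12.3 kHz > fs/2 = 7.725 kHz, folds to fs − 12.3 kHz = 3.15 kHz.
9.85 kHz > fs/2 = 7.725 kHz, folds to fs − 9.85 kHz = 5.6 kHz.
66 kHz mod fs = 4.2 kHz.
4.2 kHz ≤ fs/2 = 7.725 kHz, appears at 4.2 kHz.
13.35 kHz > fs/2 = 7.725 kHz, folds to fs − 13.35 kHz = 2.1 kHz.
14.1 kHz > fs/2 = 7.725 kHz, folds to fs − 14.1 kHz = 1.35 kHz.
Distinct values: {1.35 kHz, 2.1 kHz, 3.15 kHz, 4.2 kHz, 5.6 kHz}.

1.35 kHz, 2.1 kHz, 3.15 kHz, 4.2 kHz, 5.6 kHz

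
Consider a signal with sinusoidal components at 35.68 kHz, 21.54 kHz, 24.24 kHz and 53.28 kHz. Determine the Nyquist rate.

Highest-frequency component: 53.28 kHz.
Nyquist rate = 2 × 53.28 kHz = 106.56 kHz.

106.56 kHz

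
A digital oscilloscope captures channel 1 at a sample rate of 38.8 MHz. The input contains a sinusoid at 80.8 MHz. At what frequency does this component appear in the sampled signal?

3.2 MHz

80.8 MHz mod fs = 3.2 MHz.
3.2 MHz ≤ fs/2 = 19.4 MHz, appears at 3.2 MHz.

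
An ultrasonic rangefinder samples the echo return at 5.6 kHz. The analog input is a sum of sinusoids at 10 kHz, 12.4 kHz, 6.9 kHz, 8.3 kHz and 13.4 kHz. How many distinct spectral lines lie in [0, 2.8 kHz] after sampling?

fs/2 = 2.8 kHz.
10 kHz mod fs = 4.4 kHz.
4.4 kHz > fs/2 = 2.8 kHz, folds to fs − 4.4 kHz = 1.2 kHz.
12.4 kHz mod fs = 1.2 kHz.
1.2 kHz ≤ fs/2 = 2.8 kHz, appears at 1.2 kHz.
6.9 kHz mod fs = 1.3 kHz.
1.3 kHz ≤ fs/2 = 2.8 kHz, appears at 1.3 kHz.
8.3 kHz mod fs = 2.7 kHz.
2.7 kHz ≤ fs/2 = 2.8 kHz, appears at 2.7 kHz.
13.4 kHz mod fs = 2.2 kHz.
2.2 kHz ≤ fs/2 = 2.8 kHz, appears at 2.2 kHz.
Distinct values: {1.2 kHz, 1.3 kHz, 2.2 kHz, 2.7 kHz} → 4.

4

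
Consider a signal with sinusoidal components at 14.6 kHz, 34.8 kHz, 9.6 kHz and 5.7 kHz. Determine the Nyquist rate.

69.6 kHz

Highest-frequency component: 34.8 kHz.
Nyquist rate = 2 × 34.8 kHz = 69.6 kHz.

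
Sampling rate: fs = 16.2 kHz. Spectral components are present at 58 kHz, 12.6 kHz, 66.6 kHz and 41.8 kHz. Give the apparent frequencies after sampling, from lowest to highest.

1.8 kHz, 3.6 kHz, 6.8 kHz

fs/2 = 8.1 kHz.
58 kHz mod fs = 9.4 kHz.
9.4 kHz > fs/2 = 8.1 kHz, folds to fs − 9.4 kHz = 6.8 kHz.
12.6 kHz > fs/2 = 8.1 kHz, folds to fs − 12.6 kHz = 3.6 kHz.
66.6 kHz mod fs = 1.8 kHz.
1.8 kHz ≤ fs/2 = 8.1 kHz, appears at 1.8 kHz.
41.8 kHz mod fs = 9.4 kHz.
9.4 kHz > fs/2 = 8.1 kHz, folds to fs − 9.4 kHz = 6.8 kHz.
Distinct values: {1.8 kHz, 3.6 kHz, 6.8 kHz}.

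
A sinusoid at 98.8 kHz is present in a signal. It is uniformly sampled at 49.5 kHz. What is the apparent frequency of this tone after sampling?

0.2 kHz

98.8 kHz mod fs = 49.3 kHz.
49.3 kHz > fs/2 = 24.75 kHz, folds to fs − 49.3 kHz = 0.2 kHz.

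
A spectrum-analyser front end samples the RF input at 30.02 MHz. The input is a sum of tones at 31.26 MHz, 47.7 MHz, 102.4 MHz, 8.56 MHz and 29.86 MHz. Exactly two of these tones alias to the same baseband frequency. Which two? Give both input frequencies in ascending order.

47.7 MHz, 102.4 MHz

fs/2 = 15.01 MHz.
31.26 MHz mod fs = 1.24 MHz.
1.24 MHz ≤ fs/2 = 15.01 MHz, appears at 1.24 MHz.
47.7 MHz mod fs = 17.68 MHz.
17.68 MHz > fs/2 = 15.01 MHz, folds to fs − 17.68 MHz = 12.34 MHz.
102.4 MHz mod fs = 12.34 MHz.
12.34 MHz ≤ fs/2 = 15.01 MHz, appears at 12.34 MHz.
8.56 MHz ≤ fs/2 = 15.01 MHz, passes unchanged.
29.86 MHz > fs/2 = 15.01 MHz, folds to fs − 29.86 MHz = 0.16 MHz.
47.7 MHz and 102.4 MHz both map to 12.34 MHz.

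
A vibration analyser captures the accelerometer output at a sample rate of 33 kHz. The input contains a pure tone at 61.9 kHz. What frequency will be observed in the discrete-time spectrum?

4.1 kHz

61.9 kHz mod fs = 28.9 kHz.
28.9 kHz > fs/2 = 16.5 kHz, folds to fs − 28.9 kHz = 4.1 kHz.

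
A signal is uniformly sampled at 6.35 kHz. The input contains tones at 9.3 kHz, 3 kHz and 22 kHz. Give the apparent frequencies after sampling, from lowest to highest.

2.95 kHz, 3 kHz

fs/2 = 3.175 kHz.
9.3 kHz mod fs = 2.95 kHz.
2.95 kHz ≤ fs/2 = 3.175 kHz, appears at 2.95 kHz.
3 kHz ≤ fs/2 = 3.175 kHz, passes unchanged.
22 kHz mod fs = 2.95 kHz.
2.95 kHz ≤ fs/2 = 3.175 kHz, appears at 2.95 kHz.
Distinct values: {2.95 kHz, 3 kHz}.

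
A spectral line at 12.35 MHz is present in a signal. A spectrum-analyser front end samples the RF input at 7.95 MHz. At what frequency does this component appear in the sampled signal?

12.35 MHz mod fs = 4.4 MHz.
4.4 MHz > fs/2 = 3.975 MHz, folds to fs − 4.4 MHz = 3.55 MHz.

3.55 MHz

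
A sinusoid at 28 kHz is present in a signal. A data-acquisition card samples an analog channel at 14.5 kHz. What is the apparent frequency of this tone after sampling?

1 kHz

28 kHz mod fs = 13.5 kHz.
13.5 kHz > fs/2 = 7.25 kHz, folds to fs − 13.5 kHz = 1 kHz.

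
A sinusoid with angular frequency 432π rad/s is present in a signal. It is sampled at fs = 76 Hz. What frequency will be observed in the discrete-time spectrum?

ω = 432π rad/s → f = ω/(2π) = 216 Hz.
216 Hz mod fs = 64 Hz.
64 Hz > fs/2 = 38 Hz, folds to fs − 64 Hz = 12 Hz.

12 Hz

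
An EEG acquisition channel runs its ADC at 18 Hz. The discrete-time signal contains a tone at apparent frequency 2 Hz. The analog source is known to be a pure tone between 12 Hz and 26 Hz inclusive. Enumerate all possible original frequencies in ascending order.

Frequencies that alias to 2 Hz are k·fs ± 2 Hz for integer k ≥ 0.
k=0: 2 Hz.
k=1: 16 Hz, 20 Hz.
k=2: 34 Hz, 38 Hz.
Within [12 Hz, 26 Hz]: 16 Hz, 20 Hz.

16 Hz, 20 Hz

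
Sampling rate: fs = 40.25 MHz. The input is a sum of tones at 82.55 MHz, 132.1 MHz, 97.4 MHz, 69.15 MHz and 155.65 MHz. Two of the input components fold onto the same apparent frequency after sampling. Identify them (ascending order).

69.15 MHz, 132.1 MHz

fs/2 = 20.125 MHz.
82.55 MHz mod fs = 2.05 MHz.
2.05 MHz ≤ fs/2 = 20.125 MHz, appears at 2.05 MHz.
132.1 MHz mod fs = 11.35 MHz.
11.35 MHz ≤ fs/2 = 20.125 MHz, appears at 11.35 MHz.
97.4 MHz mod fs = 16.9 MHz.
16.9 MHz ≤ fs/2 = 20.125 MHz, appears at 16.9 MHz.
69.15 MHz mod fs = 28.9 MHz.
28.9 MHz > fs/2 = 20.125 MHz, folds to fs − 28.9 MHz = 11.35 MHz.
155.65 MHz mod fs = 34.9 MHz.
34.9 MHz > fs/2 = 20.125 MHz, folds to fs − 34.9 MHz = 5.35 MHz.
69.15 MHz and 132.1 MHz both map to 11.35 MHz.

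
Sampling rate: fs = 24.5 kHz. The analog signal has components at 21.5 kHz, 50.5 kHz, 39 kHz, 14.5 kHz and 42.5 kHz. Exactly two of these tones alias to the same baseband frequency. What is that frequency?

fs/2 = 12.25 kHz.
21.5 kHz > fs/2 = 12.25 kHz, folds to fs − 21.5 kHz = 3 kHz.
50.5 kHz mod fs = 1.5 kHz.
1.5 kHz ≤ fs/2 = 12.25 kHz, appears at 1.5 kHz.
39 kHz mod fs = 14.5 kHz.
14.5 kHz > fs/2 = 12.25 kHz, folds to fs − 14.5 kHz = 10 kHz.
14.5 kHz > fs/2 = 12.25 kHz, folds to fs − 14.5 kHz = 10 kHz.
42.5 kHz mod fs = 18 kHz.
18 kHz > fs/2 = 12.25 kHz, folds to fs − 18 kHz = 6.5 kHz.
14.5 kHz and 39 kHz both map to 10 kHz.

10 kHz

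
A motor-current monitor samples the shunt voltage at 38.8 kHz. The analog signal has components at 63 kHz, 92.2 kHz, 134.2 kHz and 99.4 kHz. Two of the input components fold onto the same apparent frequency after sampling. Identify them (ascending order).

63 kHz, 92.2 kHz

fs/2 = 19.4 kHz.
63 kHz mod fs = 24.2 kHz.
24.2 kHz > fs/2 = 19.4 kHz, folds to fs − 24.2 kHz = 14.6 kHz.
92.2 kHz mod fs = 14.6 kHz.
14.6 kHz ≤ fs/2 = 19.4 kHz, appears at 14.6 kHz.
134.2 kHz mod fs = 17.8 kHz.
17.8 kHz ≤ fs/2 = 19.4 kHz, appears at 17.8 kHz.
99.4 kHz mod fs = 21.8 kHz.
21.8 kHz > fs/2 = 19.4 kHz, folds to fs − 21.8 kHz = 17 kHz.
63 kHz and 92.2 kHz both map to 14.6 kHz.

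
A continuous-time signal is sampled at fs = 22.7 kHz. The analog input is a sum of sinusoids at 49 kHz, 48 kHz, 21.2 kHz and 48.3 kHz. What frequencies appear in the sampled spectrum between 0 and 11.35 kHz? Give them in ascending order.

fs/2 = 11.35 kHz.
49 kHz mod fs = 3.6 kHz.
3.6 kHz ≤ fs/2 = 11.35 kHz, appears at 3.6 kHz.
48 kHz mod fs = 2.6 kHz.
2.6 kHz ≤ fs/2 = 11.35 kHz, appears at 2.6 kHz.
21.2 kHz > fs/2 = 11.35 kHz, folds to fs − 21.2 kHz = 1.5 kHz.
48.3 kHz mod fs = 2.9 kHz.
2.9 kHz ≤ fs/2 = 11.35 kHz, appears at 2.9 kHz.
Distinct values: {1.5 kHz, 2.6 kHz, 2.9 kHz, 3.6 kHz}.

1.5 kHz, 2.6 kHz, 2.9 kHz, 3.6 kHz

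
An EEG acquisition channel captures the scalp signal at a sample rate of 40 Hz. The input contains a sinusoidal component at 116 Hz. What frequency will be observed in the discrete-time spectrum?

116 Hz mod fs = 36 Hz.
36 Hz > fs/2 = 20 Hz, folds to fs − 36 Hz = 4 Hz.

4 Hz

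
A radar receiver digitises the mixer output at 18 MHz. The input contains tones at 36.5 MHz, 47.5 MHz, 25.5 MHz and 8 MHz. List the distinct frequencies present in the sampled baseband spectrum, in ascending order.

0.5 MHz, 6.5 MHz, 7.5 MHz, 8 MHz

fs/2 = 9 MHz.
36.5 MHz mod fs = 0.5 MHz.
0.5 MHz ≤ fs/2 = 9 MHz, appears at 0.5 MHz.
47.5 MHz mod fs = 11.5 MHz.
11.5 MHz > fs/2 = 9 MHz, folds to fs − 11.5 MHz = 6.5 MHz.
25.5 MHz mod fs = 7.5 MHz.
7.5 MHz ≤ fs/2 = 9 MHz, appears at 7.5 MHz.
8 MHz ≤ fs/2 = 9 MHz, passes unchanged.
Distinct values: {0.5 MHz, 6.5 MHz, 7.5 MHz, 8 MHz}.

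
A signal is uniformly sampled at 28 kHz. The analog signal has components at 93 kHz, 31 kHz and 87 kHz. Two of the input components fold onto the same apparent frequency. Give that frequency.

fs/2 = 14 kHz.
93 kHz mod fs = 9 kHz.
9 kHz ≤ fs/2 = 14 kHz, appears at 9 kHz.
31 kHz mod fs = 3 kHz.
3 kHz ≤ fs/2 = 14 kHz, appears at 3 kHz.
87 kHz mod fs = 3 kHz.
3 kHz ≤ fs/2 = 14 kHz, appears at 3 kHz.
31 kHz and 87 kHz both map to 3 kHz.

3 kHz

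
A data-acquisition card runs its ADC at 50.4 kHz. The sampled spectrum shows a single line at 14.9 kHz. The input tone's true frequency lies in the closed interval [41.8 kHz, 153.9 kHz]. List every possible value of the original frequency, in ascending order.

65.3 kHz, 85.9 kHz, 115.7 kHz, 136.3 kHz

Frequencies that alias to 14.9 kHz are k·fs ± 14.9 kHz for integer k ≥ 0.
k=0: 14.9 kHz.
k=1: 35.5 kHz, 65.3 kHz.
k=2: 85.9 kHz, 115.7 kHz.
k=3: 136.3 kHz, 166.1 kHz.
k=4: 186.7 kHz, 216.5 kHz.
Within [41.8 kHz, 153.9 kHz]: 65.3 kHz, 85.9 kHz, 115.7 kHz, 136.3 kHz.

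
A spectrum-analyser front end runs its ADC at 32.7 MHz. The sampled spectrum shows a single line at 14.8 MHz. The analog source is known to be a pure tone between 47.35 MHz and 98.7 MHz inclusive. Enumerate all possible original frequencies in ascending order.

47.5 MHz, 50.6 MHz, 80.2 MHz, 83.3 MHz

Frequencies that alias to 14.8 MHz are k·fs ± 14.8 MHz for integer k ≥ 0.
k=0: 14.8 MHz.
k=1: 17.9 MHz, 47.5 MHz.
k=2: 50.6 MHz, 80.2 MHz.
k=3: 83.3 MHz, 112.9 MHz.
k=4: 116 MHz, 145.6 MHz.
Within [47.35 MHz, 98.7 MHz]: 47.5 MHz, 50.6 MHz, 80.2 MHz, 83.3 MHz.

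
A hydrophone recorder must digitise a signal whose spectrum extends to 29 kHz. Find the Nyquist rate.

Nyquist rate = 2 × 29 kHz = 58 kHz.

58 kHz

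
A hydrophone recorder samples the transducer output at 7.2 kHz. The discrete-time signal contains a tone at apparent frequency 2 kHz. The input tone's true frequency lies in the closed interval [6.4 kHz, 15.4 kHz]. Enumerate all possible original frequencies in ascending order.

Frequencies that alias to 2 kHz are k·fs ± 2 kHz for integer k ≥ 0.
k=0: 2 kHz.
k=1: 5.2 kHz, 9.2 kHz.
k=2: 12.4 kHz, 16.4 kHz.
k=3: 19.6 kHz, 23.6 kHz.
Within [6.4 kHz, 15.4 kHz]: 9.2 kHz, 12.4 kHz.

9.2 kHz, 12.4 kHz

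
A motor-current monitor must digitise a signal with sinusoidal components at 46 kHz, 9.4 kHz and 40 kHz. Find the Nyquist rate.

92 kHz

Highest-frequency component: 46 kHz.
Nyquist rate = 2 × 46 kHz = 92 kHz.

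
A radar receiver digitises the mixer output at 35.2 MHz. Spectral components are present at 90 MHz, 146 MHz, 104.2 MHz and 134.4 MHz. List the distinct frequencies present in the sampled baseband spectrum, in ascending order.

fs/2 = 17.6 MHz.
90 MHz mod fs = 19.6 MHz.
19.6 MHz > fs/2 = 17.6 MHz, folds to fs − 19.6 MHz = 15.6 MHz.
146 MHz mod fs = 5.2 MHz.
5.2 MHz ≤ fs/2 = 17.6 MHz, appears at 5.2 MHz.
104.2 MHz mod fs = 33.8 MHz.
33.8 MHz > fs/2 = 17.6 MHz, folds to fs − 33.8 MHz = 1.4 MHz.
134.4 MHz mod fs = 28.8 MHz.
28.8 MHz > fs/2 = 17.6 MHz, folds to fs − 28.8 MHz = 6.4 MHz.
Distinct values: {1.4 MHz, 5.2 MHz, 6.4 MHz, 15.6 MHz}.

1.4 MHz, 5.2 MHz, 6.4 MHz, 15.6 MHz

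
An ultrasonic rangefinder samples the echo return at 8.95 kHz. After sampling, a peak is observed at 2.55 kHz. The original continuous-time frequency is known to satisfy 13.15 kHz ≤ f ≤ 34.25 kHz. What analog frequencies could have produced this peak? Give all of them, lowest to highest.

15.35 kHz, 20.45 kHz, 24.3 kHz, 29.4 kHz, 33.25 kHz

Frequencies that alias to 2.55 kHz are k·fs ± 2.55 kHz for integer k ≥ 0.
k=0: 2.55 kHz.
k=1: 6.4 kHz, 11.5 kHz.
k=2: 15.35 kHz, 20.45 kHz.
k=3: 24.3 kHz, 29.4 kHz.
k=4: 33.25 kHz, 38.35 kHz.
k=5: 42.2 kHz, 47.3 kHz.
Within [13.15 kHz, 34.25 kHz]: 15.35 kHz, 20.45 kHz, 24.3 kHz, 29.4 kHz, 33.25 kHz.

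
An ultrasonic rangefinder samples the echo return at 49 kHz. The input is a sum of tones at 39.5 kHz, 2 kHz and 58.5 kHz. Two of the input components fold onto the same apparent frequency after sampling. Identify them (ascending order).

fs/2 = 24.5 kHz.
39.5 kHz > fs/2 = 24.5 kHz, folds to fs − 39.5 kHz = 9.5 kHz.
2 kHz ≤ fs/2 = 24.5 kHz, passes unchanged.
58.5 kHz mod fs = 9.5 kHz.
9.5 kHz ≤ fs/2 = 24.5 kHz, appears at 9.5 kHz.
39.5 kHz and 58.5 kHz both map to 9.5 kHz.

39.5 kHz, 58.5 kHz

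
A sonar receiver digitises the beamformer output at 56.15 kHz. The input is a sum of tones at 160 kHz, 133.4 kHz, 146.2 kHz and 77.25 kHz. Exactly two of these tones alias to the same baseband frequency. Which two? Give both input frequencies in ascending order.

fs/2 = 28.075 kHz.
160 kHz mod fs = 47.7 kHz.
47.7 kHz > fs/2 = 28.075 kHz, folds to fs − 47.7 kHz = 8.45 kHz.
133.4 kHz mod fs = 21.1 kHz.
21.1 kHz ≤ fs/2 = 28.075 kHz, appears at 21.1 kHz.
146.2 kHz mod fs = 33.9 kHz.
33.9 kHz > fs/2 = 28.075 kHz, folds to fs − 33.9 kHz = 22.25 kHz.
77.25 kHz mod fs = 21.1 kHz.
21.1 kHz ≤ fs/2 = 28.075 kHz, appears at 21.1 kHz.
77.25 kHz and 133.4 kHz both map to 21.1 kHz.

77.25 kHz, 133.4 kHz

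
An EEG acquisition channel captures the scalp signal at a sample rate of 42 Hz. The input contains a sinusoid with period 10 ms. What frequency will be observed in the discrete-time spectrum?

T = 10 ms → f = 1/T = 100 Hz.
100 Hz mod fs = 16 Hz.
16 Hz ≤ fs/2 = 21 Hz, appears at 16 Hz.

16 Hz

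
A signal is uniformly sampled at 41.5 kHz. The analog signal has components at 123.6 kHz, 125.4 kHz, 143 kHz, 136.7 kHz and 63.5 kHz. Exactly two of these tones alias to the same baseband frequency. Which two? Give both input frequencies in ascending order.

123.6 kHz, 125.4 kHz

fs/2 = 20.75 kHz.
123.6 kHz mod fs = 40.6 kHz.
40.6 kHz > fs/2 = 20.75 kHz, folds to fs − 40.6 kHz = 0.9 kHz.
125.4 kHz mod fs = 0.9 kHz.
0.9 kHz ≤ fs/2 = 20.75 kHz, appears at 0.9 kHz.
143 kHz mod fs = 18.5 kHz.
18.5 kHz ≤ fs/2 = 20.75 kHz, appears at 18.5 kHz.
136.7 kHz mod fs = 12.2 kHz.
12.2 kHz ≤ fs/2 = 20.75 kHz, appears at 12.2 kHz.
63.5 kHz mod fs = 22 kHz.
22 kHz > fs/2 = 20.75 kHz, folds to fs − 22 kHz = 19.5 kHz.
123.6 kHz and 125.4 kHz both map to 0.9 kHz.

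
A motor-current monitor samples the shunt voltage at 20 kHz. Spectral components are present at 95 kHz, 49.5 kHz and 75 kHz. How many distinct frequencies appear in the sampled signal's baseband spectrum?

fs/2 = 10 kHz.
95 kHz mod fs = 15 kHz.
15 kHz > fs/2 = 10 kHz, folds to fs − 15 kHz = 5 kHz.
49.5 kHz mod fs = 9.5 kHz.
9.5 kHz ≤ fs/2 = 10 kHz, appears at 9.5 kHz.
75 kHz mod fs = 15 kHz.
15 kHz > fs/2 = 10 kHz, folds to fs − 15 kHz = 5 kHz.
Distinct values: {5 kHz, 9.5 kHz} → 2.

2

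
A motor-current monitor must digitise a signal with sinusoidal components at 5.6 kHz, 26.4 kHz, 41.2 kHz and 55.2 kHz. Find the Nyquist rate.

Highest-frequency component: 55.2 kHz.
Nyquist rate = 2 × 55.2 kHz = 110.4 kHz.

110.4 kHz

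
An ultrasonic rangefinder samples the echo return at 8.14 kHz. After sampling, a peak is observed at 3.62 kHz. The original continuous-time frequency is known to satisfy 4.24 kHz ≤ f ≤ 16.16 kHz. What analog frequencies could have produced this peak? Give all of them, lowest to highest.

4.52 kHz, 11.76 kHz, 12.66 kHz

Frequencies that alias to 3.62 kHz are k·fs ± 3.62 kHz for integer k ≥ 0.
k=0: 3.62 kHz.
k=1: 4.52 kHz, 11.76 kHz.
k=2: 12.66 kHz, 19.9 kHz.
k=3: 20.8 kHz, 28.04 kHz.
Within [4.24 kHz, 16.16 kHz]: 4.52 kHz, 11.76 kHz, 12.66 kHz.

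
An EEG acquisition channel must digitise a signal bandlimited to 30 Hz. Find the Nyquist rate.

Nyquist rate = 2 × 30 Hz = 60 Hz.

60 Hz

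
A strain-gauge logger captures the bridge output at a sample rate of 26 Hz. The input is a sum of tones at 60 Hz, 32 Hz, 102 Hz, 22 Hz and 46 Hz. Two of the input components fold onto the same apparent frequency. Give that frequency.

6 Hz

fs/2 = 13 Hz.
60 Hz mod fs = 8 Hz.
8 Hz ≤ fs/2 = 13 Hz, appears at 8 Hz.
32 Hz mod fs = 6 Hz.
6 Hz ≤ fs/2 = 13 Hz, appears at 6 Hz.
102 Hz mod fs = 24 Hz.
24 Hz > fs/2 = 13 Hz, folds to fs − 24 Hz = 2 Hz.
22 Hz > fs/2 = 13 Hz, folds to fs − 22 Hz = 4 Hz.
46 Hz mod fs = 20 Hz.
20 Hz > fs/2 = 13 Hz, folds to fs − 20 Hz = 6 Hz.
32 Hz and 46 Hz both map to 6 Hz.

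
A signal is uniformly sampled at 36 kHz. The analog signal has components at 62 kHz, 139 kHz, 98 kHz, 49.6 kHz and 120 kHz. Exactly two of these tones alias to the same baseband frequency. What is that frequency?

10 kHz

fs/2 = 18 kHz.
62 kHz mod fs = 26 kHz.
26 kHz > fs/2 = 18 kHz, folds to fs − 26 kHz = 10 kHz.
139 kHz mod fs = 31 kHz.
31 kHz > fs/2 = 18 kHz, folds to fs − 31 kHz = 5 kHz.
98 kHz mod fs = 26 kHz.
26 kHz > fs/2 = 18 kHz, folds to fs − 26 kHz = 10 kHz.
49.6 kHz mod fs = 13.6 kHz.
13.6 kHz ≤ fs/2 = 18 kHz, appears at 13.6 kHz.
120 kHz mod fs = 12 kHz.
12 kHz ≤ fs/2 = 18 kHz, appears at 12 kHz.
62 kHz and 98 kHz both map to 10 kHz.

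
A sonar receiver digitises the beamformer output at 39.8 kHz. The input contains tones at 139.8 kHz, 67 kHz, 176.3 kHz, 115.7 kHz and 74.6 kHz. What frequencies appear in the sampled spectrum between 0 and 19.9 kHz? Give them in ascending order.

fs/2 = 19.9 kHz.
139.8 kHz mod fs = 20.4 kHz.
20.4 kHz > fs/2 = 19.9 kHz, folds to fs − 20.4 kHz = 19.4 kHz.
67 kHz mod fs = 27.2 kHz.
27.2 kHz > fs/2 = 19.9 kHz, folds to fs − 27.2 kHz = 12.6 kHz.
176.3 kHz mod fs = 17.1 kHz.
17.1 kHz ≤ fs/2 = 19.9 kHz, appears at 17.1 kHz.
115.7 kHz mod fs = 36.1 kHz.
36.1 kHz > fs/2 = 19.9 kHz, folds to fs − 36.1 kHz = 3.7 kHz.
74.6 kHz mod fs = 34.8 kHz.
34.8 kHz > fs/2 = 19.9 kHz, folds to fs − 34.8 kHz = 5 kHz.
Distinct values: {3.7 kHz, 5 kHz, 12.6 kHz, 17.1 kHz, 19.4 kHz}.

3.7 kHz, 5 kHz, 12.6 kHz, 17.1 kHz, 19.4 kHz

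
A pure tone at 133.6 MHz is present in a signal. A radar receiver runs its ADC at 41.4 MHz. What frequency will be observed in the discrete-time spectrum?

9.4 MHz

133.6 MHz mod fs = 9.4 MHz.
9.4 MHz ≤ fs/2 = 20.7 MHz, appears at 9.4 MHz.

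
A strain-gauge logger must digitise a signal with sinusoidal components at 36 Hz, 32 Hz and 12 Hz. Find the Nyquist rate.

Highest-frequency component: 36 Hz.
Nyquist rate = 2 × 36 Hz = 72 Hz.

72 Hz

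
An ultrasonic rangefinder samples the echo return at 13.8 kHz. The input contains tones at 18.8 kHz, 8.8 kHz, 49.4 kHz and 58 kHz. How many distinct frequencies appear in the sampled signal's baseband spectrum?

fs/2 = 6.9 kHz.
18.8 kHz mod fs = 5 kHz.
5 kHz ≤ fs/2 = 6.9 kHz, appears at 5 kHz.
8.8 kHz > fs/2 = 6.9 kHz, folds to fs − 8.8 kHz = 5 kHz.
49.4 kHz mod fs = 8 kHz.
8 kHz > fs/2 = 6.9 kHz, folds to fs − 8 kHz = 5.8 kHz.
58 kHz mod fs = 2.8 kHz.
2.8 kHz ≤ fs/2 = 6.9 kHz, appears at 2.8 kHz.
Distinct values: {2.8 kHz, 5 kHz, 5.8 kHz} → 3.

3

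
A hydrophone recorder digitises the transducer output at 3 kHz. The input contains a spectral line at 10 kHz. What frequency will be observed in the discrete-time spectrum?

1 kHz

10 kHz mod fs = 1 kHz.
1 kHz ≤ fs/2 = 1.5 kHz, appears at 1 kHz.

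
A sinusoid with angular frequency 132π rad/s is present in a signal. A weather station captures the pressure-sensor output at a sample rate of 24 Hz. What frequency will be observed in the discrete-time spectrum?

6 Hz

ω = 132π rad/s → f = ω/(2π) = 66 Hz.
66 Hz mod fs = 18 Hz.
18 Hz > fs/2 = 12 Hz, folds to fs − 18 Hz = 6 Hz.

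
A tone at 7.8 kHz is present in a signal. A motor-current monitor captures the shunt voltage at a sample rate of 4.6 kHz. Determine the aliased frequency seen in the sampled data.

7.8 kHz mod fs = 3.2 kHz.
3.2 kHz > fs/2 = 2.3 kHz, folds to fs − 3.2 kHz = 1.4 kHz.

1.4 kHz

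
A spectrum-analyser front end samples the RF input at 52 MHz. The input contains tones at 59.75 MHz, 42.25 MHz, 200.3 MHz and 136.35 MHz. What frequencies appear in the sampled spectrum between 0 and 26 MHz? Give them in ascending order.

fs/2 = 26 MHz.
59.75 MHz mod fs = 7.75 MHz.
7.75 MHz ≤ fs/2 = 26 MHz, appears at 7.75 MHz.
42.25 MHz > fs/2 = 26 MHz, folds to fs − 42.25 MHz = 9.75 MHz.
200.3 MHz mod fs = 44.3 MHz.
44.3 MHz > fs/2 = 26 MHz, folds to fs − 44.3 MHz = 7.7 MHz.
136.35 MHz mod fs = 32.35 MHz.
32.35 MHz > fs/2 = 26 MHz, folds to fs − 32.35 MHz = 19.65 MHz.
Distinct values: {7.7 MHz, 7.75 MHz, 9.75 MHz, 19.65 MHz}.

7.7 MHz, 7.75 MHz, 9.75 MHz, 19.65 MHz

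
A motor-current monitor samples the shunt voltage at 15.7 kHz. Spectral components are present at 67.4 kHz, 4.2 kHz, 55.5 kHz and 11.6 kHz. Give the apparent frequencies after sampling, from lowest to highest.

4.1 kHz, 4.2 kHz, 4.6 kHz, 7.3 kHz

fs/2 = 7.85 kHz.
67.4 kHz mod fs = 4.6 kHz.
4.6 kHz ≤ fs/2 = 7.85 kHz, appears at 4.6 kHz.
4.2 kHz ≤ fs/2 = 7.85 kHz, passes unchanged.
55.5 kHz mod fs = 8.4 kHz.
8.4 kHz > fs/2 = 7.85 kHz, folds to fs − 8.4 kHz = 7.3 kHz.
11.6 kHz > fs/2 = 7.85 kHz, folds to fs − 11.6 kHz = 4.1 kHz.
Distinct values: {4.1 kHz, 4.2 kHz, 4.6 kHz, 7.3 kHz}.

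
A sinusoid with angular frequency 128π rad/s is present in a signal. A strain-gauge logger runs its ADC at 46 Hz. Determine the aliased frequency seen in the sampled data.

18 Hz

ω = 128π rad/s → f = ω/(2π) = 64 Hz.
64 Hz mod fs = 18 Hz.
18 Hz ≤ fs/2 = 23 Hz, appears at 18 Hz.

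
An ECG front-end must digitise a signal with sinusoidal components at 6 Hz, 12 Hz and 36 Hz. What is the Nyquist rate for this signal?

72 Hz

Highest-frequency component: 36 Hz.
Nyquist rate = 2 × 36 Hz = 72 Hz.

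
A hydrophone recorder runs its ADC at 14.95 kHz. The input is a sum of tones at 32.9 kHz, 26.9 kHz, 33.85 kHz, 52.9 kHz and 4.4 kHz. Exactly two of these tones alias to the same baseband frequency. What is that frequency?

3 kHz

fs/2 = 7.475 kHz.
32.9 kHz mod fs = 3 kHz.
3 kHz ≤ fs/2 = 7.475 kHz, appears at 3 kHz.
26.9 kHz mod fs = 11.95 kHz.
11.95 kHz > fs/2 = 7.475 kHz, folds to fs − 11.95 kHz = 3 kHz.
33.85 kHz mod fs = 3.95 kHz.
3.95 kHz ≤ fs/2 = 7.475 kHz, appears at 3.95 kHz.
52.9 kHz mod fs = 8.05 kHz.
8.05 kHz > fs/2 = 7.475 kHz, folds to fs − 8.05 kHz = 6.9 kHz.
4.4 kHz ≤ fs/2 = 7.475 kHz, passes unchanged.
26.9 kHz and 32.9 kHz both map to 3 kHz.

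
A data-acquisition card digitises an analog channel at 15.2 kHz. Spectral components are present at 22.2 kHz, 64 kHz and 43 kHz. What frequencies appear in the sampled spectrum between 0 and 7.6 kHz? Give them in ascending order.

2.6 kHz, 3.2 kHz, 7 kHz

fs/2 = 7.6 kHz.
22.2 kHz mod fs = 7 kHz.
7 kHz ≤ fs/2 = 7.6 kHz, appears at 7 kHz.
64 kHz mod fs = 3.2 kHz.
3.2 kHz ≤ fs/2 = 7.6 kHz, appears at 3.2 kHz.
43 kHz mod fs = 12.6 kHz.
12.6 kHz > fs/2 = 7.6 kHz, folds to fs − 12.6 kHz = 2.6 kHz.
Distinct values: {2.6 kHz, 3.2 kHz, 7 kHz}.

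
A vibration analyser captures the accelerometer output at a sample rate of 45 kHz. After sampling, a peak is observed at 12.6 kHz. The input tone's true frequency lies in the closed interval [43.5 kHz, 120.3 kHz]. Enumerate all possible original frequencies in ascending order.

Frequencies that alias to 12.6 kHz are k·fs ± 12.6 kHz for integer k ≥ 0.
k=0: 12.6 kHz.
k=1: 32.4 kHz, 57.6 kHz.
k=2: 77.4 kHz, 102.6 kHz.
k=3: 122.4 kHz, 147.6 kHz.
Within [43.5 kHz, 120.3 kHz]: 57.6 kHz, 77.4 kHz, 102.6 kHz.

57.6 kHz, 77.4 kHz, 102.6 kHz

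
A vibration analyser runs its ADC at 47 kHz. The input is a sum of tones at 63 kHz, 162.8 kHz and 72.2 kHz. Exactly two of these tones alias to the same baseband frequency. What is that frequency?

21.8 kHz

fs/2 = 23.5 kHz.
63 kHz mod fs = 16 kHz.
16 kHz ≤ fs/2 = 23.5 kHz, appears at 16 kHz.
162.8 kHz mod fs = 21.8 kHz.
21.8 kHz ≤ fs/2 = 23.5 kHz, appears at 21.8 kHz.
72.2 kHz mod fs = 25.2 kHz.
25.2 kHz > fs/2 = 23.5 kHz, folds to fs − 25.2 kHz = 21.8 kHz.
72.2 kHz and 162.8 kHz both map to 21.8 kHz.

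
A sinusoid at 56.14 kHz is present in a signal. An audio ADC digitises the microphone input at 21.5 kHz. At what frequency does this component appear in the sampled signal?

8.36 kHz

56.14 kHz mod fs = 13.14 kHz.
13.14 kHz > fs/2 = 10.75 kHz, folds to fs − 13.14 kHz = 8.36 kHz.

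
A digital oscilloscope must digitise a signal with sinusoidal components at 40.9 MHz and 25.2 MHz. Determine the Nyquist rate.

81.8 MHz

Highest-frequency component: 40.9 MHz.
Nyquist rate = 2 × 40.9 MHz = 81.8 MHz.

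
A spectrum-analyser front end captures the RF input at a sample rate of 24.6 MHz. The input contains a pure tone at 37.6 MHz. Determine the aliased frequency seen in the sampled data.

37.6 MHz mod fs = 13 MHz.
13 MHz > fs/2 = 12.3 MHz, folds to fs − 13 MHz = 11.6 MHz.

11.6 MHz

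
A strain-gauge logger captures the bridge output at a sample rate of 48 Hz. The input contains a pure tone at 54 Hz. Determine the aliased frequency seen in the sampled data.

54 Hz mod fs = 6 Hz.
6 Hz ≤ fs/2 = 24 Hz, appears at 6 Hz.

6 Hz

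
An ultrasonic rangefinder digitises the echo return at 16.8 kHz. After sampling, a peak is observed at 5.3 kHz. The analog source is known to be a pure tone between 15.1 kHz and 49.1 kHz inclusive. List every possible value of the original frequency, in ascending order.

22.1 kHz, 28.3 kHz, 38.9 kHz, 45.1 kHz

Frequencies that alias to 5.3 kHz are k·fs ± 5.3 kHz for integer k ≥ 0.
k=0: 5.3 kHz.
k=1: 11.5 kHz, 22.1 kHz.
k=2: 28.3 kHz, 38.9 kHz.
k=3: 45.1 kHz, 55.7 kHz.
k=4: 61.9 kHz, 72.5 kHz.
Within [15.1 kHz, 49.1 kHz]: 22.1 kHz, 28.3 kHz, 38.9 kHz, 45.1 kHz.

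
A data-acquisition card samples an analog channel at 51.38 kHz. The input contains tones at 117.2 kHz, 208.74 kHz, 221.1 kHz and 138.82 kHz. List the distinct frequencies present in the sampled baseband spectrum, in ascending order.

3.22 kHz, 14.44 kHz, 15.32 kHz, 15.58 kHz

fs/2 = 25.69 kHz.
117.2 kHz mod fs = 14.44 kHz.
14.44 kHz ≤ fs/2 = 25.69 kHz, appears at 14.44 kHz.
208.74 kHz mod fs = 3.22 kHz.
3.22 kHz ≤ fs/2 = 25.69 kHz, appears at 3.22 kHz.
221.1 kHz mod fs = 15.58 kHz.
15.58 kHz ≤ fs/2 = 25.69 kHz, appears at 15.58 kHz.
138.82 kHz mod fs = 36.06 kHz.
36.06 kHz > fs/2 = 25.69 kHz, folds to fs − 36.06 kHz = 15.32 kHz.
Distinct values: {3.22 kHz, 14.44 kHz, 15.32 kHz, 15.58 kHz}.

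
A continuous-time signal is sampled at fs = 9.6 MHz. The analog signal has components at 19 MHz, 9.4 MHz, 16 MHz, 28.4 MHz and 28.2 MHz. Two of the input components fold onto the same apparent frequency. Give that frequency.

0.2 MHz

fs/2 = 4.8 MHz.
19 MHz mod fs = 9.4 MHz.
9.4 MHz > fs/2 = 4.8 MHz, folds to fs − 9.4 MHz = 0.2 MHz.
9.4 MHz > fs/2 = 4.8 MHz, folds to fs − 9.4 MHz = 0.2 MHz.
16 MHz mod fs = 6.4 MHz.
6.4 MHz > fs/2 = 4.8 MHz, folds to fs − 6.4 MHz = 3.2 MHz.
28.4 MHz mod fs = 9.2 MHz.
9.2 MHz > fs/2 = 4.8 MHz, folds to fs − 9.2 MHz = 0.4 MHz.
28.2 MHz mod fs = 9 MHz.
9 MHz > fs/2 = 4.8 MHz, folds to fs − 9 MHz = 0.6 MHz.
9.4 MHz and 19 MHz both map to 0.2 MHz.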